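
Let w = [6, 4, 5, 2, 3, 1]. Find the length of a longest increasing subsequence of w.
2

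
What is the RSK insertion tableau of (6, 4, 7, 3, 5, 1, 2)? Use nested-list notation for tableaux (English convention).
After inserting 6: P = [[6]].
After inserting 4: P = [[4], [6]].
After inserting 7: P = [[4, 7], [6]].
After inserting 3: P = [[3, 7], [4], [6]].
After inserting 5: P = [[3, 5], [4, 7], [6]].
After inserting 1: P = [[1, 5], [3, 7], [4], [6]].
After inserting 2: P = [[1, 2], [3, 5], [4, 7], [6]].

So P = [[1, 2], [3, 5], [4, 7], [6]].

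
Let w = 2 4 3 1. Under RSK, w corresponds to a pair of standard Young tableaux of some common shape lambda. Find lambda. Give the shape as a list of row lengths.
Row-insert each entry into an empty tableau.

After inserting 2: P = [[2]].
After inserting 4: P = [[2, 4]].
After inserting 3: P = [[2, 3], [4]].
After inserting 1: P = [[1, 3], [2], [4]].

The final insertion tableau P = [[1, 3], [2], [4]] has shape [2, 1, 1].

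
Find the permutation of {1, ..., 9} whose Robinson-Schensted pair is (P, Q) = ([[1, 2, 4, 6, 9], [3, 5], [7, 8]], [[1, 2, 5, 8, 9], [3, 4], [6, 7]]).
Reverse the RSK construction: for i from n down to 1, find the cell of Q containing i, remove the entry at that cell from P, and reverse-bump it up through P; the value ejected from row 1 is w(i).

Step i=9: Q has 9 at row 1, column 5; remove that cell from P, ejecting 9. So w(9) = 9. P is now [[1, 2, 4, 6], [3, 5], [7, 8]].
Step i=8: Q has 8 at row 1, column 4; remove that cell from P, ejecting 6. So w(8) = 6. P is now [[1, 2, 4], [3, 5], [7, 8]].
Step i=7: Q has 7 at row 3, column 2; remove 8 from row 3 of P and reverse-bump: 8 enters row 2 and ejects 5; 5 enters row 1 and ejects 4. So w(7) = 4. P is now [[1, 2, 5], [3, 8], [7]].
Step i=6: Q has 6 at row 3, column 1; remove 7 from row 3 of P and reverse-bump: 7 enters row 2 and ejects 3; 3 enters row 1 and ejects 2. So w(6) = 2. P is now [[1, 3, 5], [7, 8]].
Step i=5: Q has 5 at row 1, column 3; remove that cell from P, ejecting 5. So w(5) = 5. P is now [[1, 3], [7, 8]].
Step i=4: Q has 4 at row 2, column 2; remove 8 from row 2 of P and reverse-bump: 8 enters row 1 and ejects 3. So w(4) = 3. P is now [[1, 8], [7]].
Step i=3: Q has 3 at row 2, column 1; remove 7 from row 2 of P and reverse-bump: 7 enters row 1 and ejects 1. So w(3) = 1. P is now [[7, 8]].
Step i=2: Q has 2 at row 1, column 2; remove that cell from P, ejecting 8. So w(2) = 8. P is now [[7]].
Step i=1: Q has 1 at row 1, column 1; remove that cell from P, ejecting 7. So w(1) = 7. P is now [].

So w = 7 8 1 3 5 2 4 6 9.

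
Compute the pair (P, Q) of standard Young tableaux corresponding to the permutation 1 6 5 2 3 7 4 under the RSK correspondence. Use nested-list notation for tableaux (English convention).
P = [[1, 2, 3, 4], [5, 7], [6]], Q = [[1, 2, 5, 6], [3, 7], [4]]

Insert each entry of the permutation into P by Schensted row insertion, recording in Q the position of each new cell.

Insert 1: appended to row 1. P = [[1]].
Insert 6: appended to row 1. P = [[1, 6]].
Insert 5: 5 bumps 6 from row 1; 6 starts row 2. P = [[1, 5], [6]].
Insert 2: 2 bumps 5 from row 1; 5 bumps 6 from row 2; 6 starts row 3. P = [[1, 2], [5], [6]].
Insert 3: appended to row 1. P = [[1, 2, 3], [5], [6]].
Insert 7: appended to row 1. P = [[1, 2, 3, 7], [5], [6]].
Insert 4: 4 bumps 7 from row 1; 7 appends to row 2. P = [[1, 2, 3, 4], [5, 7], [6]].

So P = [[1, 2, 3, 4], [5, 7], [6]], Q = [[1, 2, 5, 6], [3, 7], [4]].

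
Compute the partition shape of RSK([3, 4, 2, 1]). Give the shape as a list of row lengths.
[2, 1, 1]

RSK row insertion gives P = [[1, 4], [2], [3]], which has shape [2, 1, 1].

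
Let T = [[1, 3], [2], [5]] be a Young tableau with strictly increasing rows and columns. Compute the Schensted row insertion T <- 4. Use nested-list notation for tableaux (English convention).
[[1, 3, 4], [2], [5]]

4 is larger than every entry of row 1, so it is appended to row 1. The new tableau is [[1, 3, 4], [2], [5]].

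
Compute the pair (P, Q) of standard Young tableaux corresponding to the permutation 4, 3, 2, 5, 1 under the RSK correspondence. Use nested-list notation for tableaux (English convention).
Insert each entry of the permutation into P by Schensted row insertion, recording in Q the position of each new cell.

Insert 4: appended to row 1. P = [[4]].
Insert 3: 3 bumps 4 from row 1; 4 starts row 2. P = [[3], [4]].
Insert 2: 2 bumps 3 from row 1; 3 bumps 4 from row 2; 4 starts row 3. P = [[2], [3], [4]].
Insert 5: appended to row 1. P = [[2, 5], [3], [4]].
Insert 1: 1 bumps 2 from row 1; 2 bumps 3 from row 2; 3 bumps 4 from row 3; 4 starts row 4. P = [[1, 5], [2], [3], [4]].

So P = [[1, 5], [2], [3], [4]], Q = [[1, 4], [2], [3], [5]].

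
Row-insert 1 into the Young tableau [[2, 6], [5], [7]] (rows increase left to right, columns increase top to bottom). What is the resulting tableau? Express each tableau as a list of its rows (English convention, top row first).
In row 1, 1 replaces 2 (the leftmost entry greater than 1); 2 is bumped to row 2. In row 2, 2 replaces 5 (the leftmost entry greater than 2); 5 is bumped to row 3. In row 3, 5 replaces 7 (the leftmost entry greater than 5); 7 is bumped to row 4. 7 starts a new row 4. The new tableau is [[1, 6], [2], [5], [7]].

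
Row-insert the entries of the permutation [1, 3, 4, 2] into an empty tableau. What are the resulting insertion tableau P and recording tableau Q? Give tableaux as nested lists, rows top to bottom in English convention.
P = [[1, 2, 4], [3]], Q = [[1, 2, 3], [4]]

Insert each entry of the permutation into P by Schensted row insertion, recording in Q the position of each new cell.

Insert 1: appended to row 1. P = [[1]].
Insert 3: appended to row 1. P = [[1, 3]].
Insert 4: appended to row 1. P = [[1, 3, 4]].
Insert 2: 2 bumps 3 from row 1; 3 starts row 2. P = [[1, 2, 4], [3]].

So P = [[1, 2, 4], [3]], Q = [[1, 2, 3], [4]].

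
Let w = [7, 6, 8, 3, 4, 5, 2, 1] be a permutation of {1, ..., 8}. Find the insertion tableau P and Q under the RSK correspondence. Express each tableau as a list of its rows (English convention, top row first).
Insert each entry of the permutation into P by Schensted row insertion, recording in Q the position of each new cell.

Insert 7: appended to row 1. P = [[7]].
Insert 6: 6 bumps 7 from row 1; 7 starts row 2. P = [[6], [7]].
Insert 8: appended to row 1. P = [[6, 8], [7]].
Insert 3: 3 bumps 6 from row 1; 6 bumps 7 from row 2; 7 starts row 3. P = [[3, 8], [6], [7]].
Insert 4: 4 bumps 8 from row 1; 8 appends to row 2. P = [[3, 4], [6, 8], [7]].
Insert 5: appended to row 1. P = [[3, 4, 5], [6, 8], [7]].
Insert 2: 2 bumps 3 from row 1; 3 bumps 6 from row 2; 6 bumps 7 from row 3; 7 starts row 4. P = [[2, 4, 5], [3, 8], [6], [7]].
Insert 1: 1 bumps 2 from row 1; 2 bumps 3 from row 2; 3 bumps 6 from row 3; 6 bumps 7 from row 4; 7 starts row 5. P = [[1, 4, 5], [2, 8], [3], [6], [7]].

So P = [[1, 4, 5], [2, 8], [3], [6], [7]], Q = [[1, 3, 6], [2, 5], [4], [7], [8]].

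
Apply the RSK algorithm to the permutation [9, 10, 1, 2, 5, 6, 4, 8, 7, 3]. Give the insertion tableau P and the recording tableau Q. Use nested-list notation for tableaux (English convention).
Insert each entry of the permutation into P by Schensted row insertion, recording in Q the position of each new cell.

After inserting 9: P = [[9]].
After inserting 10: P = [[9, 10]].
After inserting 1: P = [[1, 10], [9]].
After inserting 2: P = [[1, 2], [9, 10]].
After inserting 5: P = [[1, 2, 5], [9, 10]].
After inserting 6: P = [[1, 2, 5, 6], [9, 10]].
After inserting 4: P = [[1, 2, 4, 6], [5, 10], [9]].
After inserting 8: P = [[1, 2, 4, 6, 8], [5, 10], [9]].
After inserting 7: P = [[1, 2, 4, 6, 7], [5, 8], [9, 10]].
After inserting 3: P = [[1, 2, 3, 6, 7], [4, 8], [5, 10], [9]].

So P = [[1, 2, 3, 6, 7], [4, 8], [5, 10], [9]], Q = [[1, 2, 5, 6, 8], [3, 4], [7, 9], [10]].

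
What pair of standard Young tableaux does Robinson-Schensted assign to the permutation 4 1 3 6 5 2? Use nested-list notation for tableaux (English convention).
P = [[1, 2, 5], [3, 6], [4]], Q = [[1, 3, 4], [2, 5], [6]]

Insert each entry of the permutation into P by Schensted row insertion, recording in Q the position of each new cell.

Insert 4: appended to row 1. P = [[4]].
Insert 1: 1 bumps 4 from row 1; 4 starts row 2. P = [[1], [4]].
Insert 3: appended to row 1. P = [[1, 3], [4]].
Insert 6: appended to row 1. P = [[1, 3, 6], [4]].
Insert 5: 5 bumps 6 from row 1; 6 appends to row 2. P = [[1, 3, 5], [4, 6]].
Insert 2: 2 bumps 3 from row 1; 3 bumps 4 from row 2; 4 starts row 3. P = [[1, 2, 5], [3, 6], [4]].

So P = [[1, 2, 5], [3, 6], [4]], Q = [[1, 3, 4], [2, 5], [6]].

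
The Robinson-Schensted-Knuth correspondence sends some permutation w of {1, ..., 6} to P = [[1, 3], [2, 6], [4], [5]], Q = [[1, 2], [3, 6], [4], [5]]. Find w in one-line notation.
5 6 4 2 1 3

Reverse the RSK construction: for i from n down to 1, find the cell of Q containing i, remove the entry at that cell from P, and reverse-bump it up through P; the value ejected from row 1 is w(i).

Step i=6: Q has 6 at row 2, column 2; remove 6 from row 2 of P and reverse-bump: 6 enters row 1 and ejects 3. So w(6) = 3. P is now [[1, 6], [2], [4], [5]].
Step i=5: Q has 5 at row 4, column 1; remove 5 from row 4 of P and reverse-bump: 5 enters row 3 and ejects 4; 4 enters row 2 and ejects 2; 2 enters row 1 and ejects 1. So w(5) = 1. P is now [[2, 6], [4], [5]].
Step i=4: Q has 4 at row 3, column 1; remove 5 from row 3 of P and reverse-bump: 5 enters row 2 and ejects 4; 4 enters row 1 and ejects 2. So w(4) = 2. P is now [[4, 6], [5]].
Step i=3: Q has 3 at row 2, column 1; remove 5 from row 2 of P and reverse-bump: 5 enters row 1 and ejects 4. So w(3) = 4. P is now [[5, 6]].
Step i=2: Q has 2 at row 1, column 2; remove that cell from P, ejecting 6. So w(2) = 6. P is now [[5]].
Step i=1: Q has 1 at row 1, column 1; remove that cell from P, ejecting 5. So w(1) = 5. P is now [].

So w = 5 6 4 2 1 3.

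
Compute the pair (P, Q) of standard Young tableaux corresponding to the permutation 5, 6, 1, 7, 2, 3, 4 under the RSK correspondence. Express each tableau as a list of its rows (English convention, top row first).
Insert each entry of the permutation into P by Schensted row insertion, recording in Q the position of each new cell.

Insert 5: appended to row 1. P = [[5]], Q = [[1]].
Insert 6: appended to row 1. P = [[5, 6]], Q = [[1, 2]].
Insert 1: 1 bumps 5 from row 1; 5 starts row 2. P = [[1, 6], [5]], Q = [[1, 2], [3]].
Insert 7: appended to row 1. P = [[1, 6, 7], [5]], Q = [[1, 2, 4], [3]].
Insert 2: 2 bumps 6 from row 1; 6 appends to row 2. P = [[1, 2, 7], [5, 6]], Q = [[1, 2, 4], [3, 5]].
Insert 3: 3 bumps 7 from row 1; 7 appends to row 2. P = [[1, 2, 3], [5, 6, 7]], Q = [[1, 2, 4], [3, 5, 6]].
Insert 4: appended to row 1. P = [[1, 2, 3, 4], [5, 6, 7]], Q = [[1, 2, 4, 7], [3, 5, 6]].

So P = [[1, 2, 3, 4], [5, 6, 7]], Q = [[1, 2, 4, 7], [3, 5, 6]].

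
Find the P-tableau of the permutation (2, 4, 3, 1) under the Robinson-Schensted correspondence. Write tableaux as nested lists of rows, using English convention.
P = [[1, 3], [2], [4]]

After inserting 2: P = [[2]].
After inserting 4: P = [[2, 4]].
After inserting 3: P = [[2, 3], [4]].
After inserting 1: P = [[1, 3], [2], [4]].

So P = [[1, 3], [2], [4]].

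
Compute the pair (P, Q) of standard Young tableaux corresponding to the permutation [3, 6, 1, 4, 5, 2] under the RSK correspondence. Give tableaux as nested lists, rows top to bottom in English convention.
Insert each entry of the permutation into P by Schensted row insertion, recording in Q the position of each new cell.

After inserting 3: P = [[3]].
After inserting 6: P = [[3, 6]].
After inserting 1: P = [[1, 6], [3]].
After inserting 4: P = [[1, 4], [3, 6]].
After inserting 5: P = [[1, 4, 5], [3, 6]].
After inserting 2: P = [[1, 2, 5], [3, 4], [6]].

So P = [[1, 2, 5], [3, 4], [6]], Q = [[1, 2, 5], [3, 4], [6]].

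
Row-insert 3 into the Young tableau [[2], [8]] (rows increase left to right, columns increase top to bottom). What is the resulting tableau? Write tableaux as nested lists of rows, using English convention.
3 is larger than every entry of row 1, so it is appended to row 1. The new tableau is [[2, 3], [8]].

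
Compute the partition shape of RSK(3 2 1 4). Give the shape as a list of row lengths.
Row-insert each entry into an empty tableau.

After inserting 3: P = [[3]].
After inserting 2: P = [[2], [3]].
After inserting 1: P = [[1], [2], [3]].
After inserting 4: P = [[1, 4], [2], [3]].

The final insertion tableau P = [[1, 4], [2], [3]] has shape [2, 1, 1].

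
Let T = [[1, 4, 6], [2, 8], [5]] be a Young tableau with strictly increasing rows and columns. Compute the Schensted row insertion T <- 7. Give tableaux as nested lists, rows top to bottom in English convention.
7 is larger than every entry of row 1, so it is appended to row 1. The new tableau is [[1, 4, 6, 7], [2, 8], [5]].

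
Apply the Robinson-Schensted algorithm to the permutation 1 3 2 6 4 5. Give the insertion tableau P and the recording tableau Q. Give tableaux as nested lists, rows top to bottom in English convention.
Insert each entry of the permutation into P by Schensted row insertion, recording in Q the position of each new cell.

Insert 1: appended to row 1. P = [[1]], Q = [[1]].
Insert 3: appended to row 1. P = [[1, 3]], Q = [[1, 2]].
Insert 2: 2 bumps 3 from row 1; 3 starts row 2. P = [[1, 2], [3]], Q = [[1, 2], [3]].
Insert 6: appended to row 1. P = [[1, 2, 6], [3]], Q = [[1, 2, 4], [3]].
Insert 4: 4 bumps 6 from row 1; 6 appends to row 2. P = [[1, 2, 4], [3, 6]], Q = [[1, 2, 4], [3, 5]].
Insert 5: appended to row 1. P = [[1, 2, 4, 5], [3, 6]], Q = [[1, 2, 4, 6], [3, 5]].

So P = [[1, 2, 4, 5], [3, 6]], Q = [[1, 2, 4, 6], [3, 5]].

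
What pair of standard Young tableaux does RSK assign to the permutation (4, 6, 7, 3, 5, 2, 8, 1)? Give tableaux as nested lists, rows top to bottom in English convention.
P = [[1, 5, 7, 8], [2, 6], [3], [4]], Q = [[1, 2, 3, 7], [4, 5], [6], [8]]

Insert each entry of the permutation into P by Schensted row insertion, recording in Q the position of each new cell.

Insert 4: appended to row 1. P = [[4]].
Insert 6: appended to row 1. P = [[4, 6]].
Insert 7: appended to row 1. P = [[4, 6, 7]].
Insert 3: 3 bumps 4 from row 1; 4 starts row 2. P = [[3, 6, 7], [4]].
Insert 5: 5 bumps 6 from row 1; 6 appends to row 2. P = [[3, 5, 7], [4, 6]].
Insert 2: 2 bumps 3 from row 1; 3 bumps 4 from row 2; 4 starts row 3. P = [[2, 5, 7], [3, 6], [4]].
Insert 8: appended to row 1. P = [[2, 5, 7, 8], [3, 6], [4]].
Insert 1: 1 bumps 2 from row 1; 2 bumps 3 from row 2; 3 bumps 4 from row 3; 4 starts row 4. P = [[1, 5, 7, 8], [2, 6], [3], [4]].

So P = [[1, 5, 7, 8], [2, 6], [3], [4]], Q = [[1, 2, 3, 7], [4, 5], [6], [8]].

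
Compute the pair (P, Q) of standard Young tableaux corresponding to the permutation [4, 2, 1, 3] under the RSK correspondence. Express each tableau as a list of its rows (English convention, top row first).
Insert each entry of the permutation into P by Schensted row insertion, recording in Q the position of each new cell.

After inserting 4: P = [[4]].
After inserting 2: P = [[2], [4]].
After inserting 1: P = [[1], [2], [4]].
After inserting 3: P = [[1, 3], [2], [4]].

So P = [[1, 3], [2], [4]], Q = [[1, 4], [2], [3]].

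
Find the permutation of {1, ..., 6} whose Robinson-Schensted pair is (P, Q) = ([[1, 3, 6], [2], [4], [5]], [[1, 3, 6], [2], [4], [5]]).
5 2 4 3 1 6

Reverse the RSK construction: for i from n down to 1, find the cell of Q containing i, remove the entry at that cell from P, and reverse-bump it up through P; the value ejected from row 1 is w(i).

Step i=6: Q has 6 at row 1, column 3; remove that cell from P, ejecting 6. So w(6) = 6. P is now [[1, 3], [2], [4], [5]].
Step i=5: Q has 5 at row 4, column 1; remove 5 from row 4 of P and reverse-bump: 5 enters row 3 and ejects 4; 4 enters row 2 and ejects 2; 2 enters row 1 and ejects 1. So w(5) = 1. P is now [[2, 3], [4], [5]].
Step i=4: Q has 4 at row 3, column 1; remove 5 from row 3 of P and reverse-bump: 5 enters row 2 and ejects 4; 4 enters row 1 and ejects 3. So w(4) = 3. P is now [[2, 4], [5]].
Step i=3: Q has 3 at row 1, column 2; remove that cell from P, ejecting 4. So w(3) = 4. P is now [[2], [5]].
Step i=2: Q has 2 at row 2, column 1; remove 5 from row 2 of P and reverse-bump: 5 enters row 1 and ejects 2. So w(2) = 2. P is now [[5]].
Step i=1: Q has 1 at row 1, column 1; remove that cell from P, ejecting 5. So w(1) = 5. P is now [].

So w = 5 2 4 3 1 6.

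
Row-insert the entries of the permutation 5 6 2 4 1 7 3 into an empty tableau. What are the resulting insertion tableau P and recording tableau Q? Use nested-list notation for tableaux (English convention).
P = [[1, 3, 7], [2, 4], [5, 6]], Q = [[1, 2, 6], [3, 4], [5, 7]]

Insert each entry of the permutation into P by Schensted row insertion, recording in Q the position of each new cell.

Insert 5: appended to row 1. P = [[5]], Q = [[1]].
Insert 6: appended to row 1. P = [[5, 6]], Q = [[1, 2]].
Insert 2: 2 bumps 5 from row 1; 5 starts row 2. P = [[2, 6], [5]], Q = [[1, 2], [3]].
Insert 4: 4 bumps 6 from row 1; 6 appends to row 2. P = [[2, 4], [5, 6]], Q = [[1, 2], [3, 4]].
Insert 1: 1 bumps 2 from row 1; 2 bumps 5 from row 2; 5 starts row 3. P = [[1, 4], [2, 6], [5]], Q = [[1, 2], [3, 4], [5]].
Insert 7: appended to row 1. P = [[1, 4, 7], [2, 6], [5]], Q = [[1, 2, 6], [3, 4], [5]].
Insert 3: 3 bumps 4 from row 1; 4 bumps 6 from row 2; 6 appends to row 3. P = [[1, 3, 7], [2, 4], [5, 6]], Q = [[1, 2, 6], [3, 4], [5, 7]].

So P = [[1, 3, 7], [2, 4], [5, 6]], Q = [[1, 2, 6], [3, 4], [5, 7]].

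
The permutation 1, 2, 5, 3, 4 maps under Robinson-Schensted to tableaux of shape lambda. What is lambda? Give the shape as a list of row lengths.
[4, 1]

Row-insert each entry into an empty tableau.

After inserting 1: P = [[1]].
After inserting 2: P = [[1, 2]].
After inserting 5: P = [[1, 2, 5]].
After inserting 3: P = [[1, 2, 3], [5]].
After inserting 4: P = [[1, 2, 3, 4], [5]].

The final insertion tableau P = [[1, 2, 3, 4], [5]] has shape [4, 1].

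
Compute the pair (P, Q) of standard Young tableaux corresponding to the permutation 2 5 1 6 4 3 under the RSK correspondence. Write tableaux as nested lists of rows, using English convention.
P = [[1, 3, 6], [2, 4], [5]], Q = [[1, 2, 4], [3, 5], [6]]

Insert each entry of the permutation into P by Schensted row insertion, recording in Q the position of each new cell.

Insert 2: appended to row 1. P = [[2]].
Insert 5: appended to row 1. P = [[2, 5]].
Insert 1: 1 bumps 2 from row 1; 2 starts row 2. P = [[1, 5], [2]].
Insert 6: appended to row 1. P = [[1, 5, 6], [2]].
Insert 4: 4 bumps 5 from row 1; 5 appends to row 2. P = [[1, 4, 6], [2, 5]].
Insert 3: 3 bumps 4 from row 1; 4 bumps 5 from row 2; 5 starts row 3. P = [[1, 3, 6], [2, 4], [5]].

So P = [[1, 3, 6], [2, 4], [5]], Q = [[1, 2, 4], [3, 5], [6]].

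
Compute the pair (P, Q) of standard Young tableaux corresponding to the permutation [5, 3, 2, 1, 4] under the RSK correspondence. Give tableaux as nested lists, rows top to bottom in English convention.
P = [[1, 4], [2], [3], [5]], Q = [[1, 5], [2], [3], [4]]

Insert each entry of the permutation into P by Schensted row insertion, recording in Q the position of each new cell.

Insert 5: appended to row 1. P = [[5]].
Insert 3: 3 bumps 5 from row 1; 5 starts row 2. P = [[3], [5]].
Insert 2: 2 bumps 3 from row 1; 3 bumps 5 from row 2; 5 starts row 3. P = [[2], [3], [5]].
Insert 1: 1 bumps 2 from row 1; 2 bumps 3 from row 2; 3 bumps 5 from row 3; 5 starts row 4. P = [[1], [2], [3], [5]].
Insert 4: appended to row 1. P = [[1, 4], [2], [3], [5]].

So P = [[1, 4], [2], [3], [5]], Q = [[1, 5], [2], [3], [4]].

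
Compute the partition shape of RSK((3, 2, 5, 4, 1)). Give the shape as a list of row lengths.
[2, 2, 1]

Row-insert each entry into an empty tableau.

After inserting 3: P = [[3]].
After inserting 2: P = [[2], [3]].
After inserting 5: P = [[2, 5], [3]].
After inserting 4: P = [[2, 4], [3, 5]].
After inserting 1: P = [[1, 4], [2, 5], [3]].

The final insertion tableau P = [[1, 4], [2, 5], [3]] has shape [2, 2, 1].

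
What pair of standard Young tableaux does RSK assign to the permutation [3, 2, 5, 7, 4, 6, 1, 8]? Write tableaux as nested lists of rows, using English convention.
Insert each entry of the permutation into P by Schensted row insertion, recording in Q the position of each new cell.

Insert 3: appended to row 1. P = [[3]], Q = [[1]].
Insert 2: 2 bumps 3 from row 1; 3 starts row 2. P = [[2], [3]], Q = [[1], [2]].
Insert 5: appended to row 1. P = [[2, 5], [3]], Q = [[1, 3], [2]].
Insert 7: appended to row 1. P = [[2, 5, 7], [3]], Q = [[1, 3, 4], [2]].
Insert 4: 4 bumps 5 from row 1; 5 appends to row 2. P = [[2, 4, 7], [3, 5]], Q = [[1, 3, 4], [2, 5]].
Insert 6: 6 bumps 7 from row 1; 7 appends to row 2. P = [[2, 4, 6], [3, 5, 7]], Q = [[1, 3, 4], [2, 5, 6]].
Insert 1: 1 bumps 2 from row 1; 2 bumps 3 from row 2; 3 starts row 3. P = [[1, 4, 6], [2, 5, 7], [3]], Q = [[1, 3, 4], [2, 5, 6], [7]].
Insert 8: appended to row 1. P = [[1, 4, 6, 8], [2, 5, 7], [3]], Q = [[1, 3, 4, 8], [2, 5, 6], [7]].

So P = [[1, 4, 6, 8], [2, 5, 7], [3]], Q = [[1, 3, 4, 8], [2, 5, 6], [7]].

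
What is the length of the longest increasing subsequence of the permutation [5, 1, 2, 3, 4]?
4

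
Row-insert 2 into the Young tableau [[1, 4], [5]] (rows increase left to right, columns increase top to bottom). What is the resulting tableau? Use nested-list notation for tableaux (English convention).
[[1, 2], [4], [5]]

In row 1, 2 replaces 4 (the leftmost entry greater than 2); 4 is bumped to row 2. In row 2, 4 replaces 5 (the leftmost entry greater than 4); 5 is bumped to row 3. 5 starts a new row 3. The new tableau is [[1, 2], [4], [5]].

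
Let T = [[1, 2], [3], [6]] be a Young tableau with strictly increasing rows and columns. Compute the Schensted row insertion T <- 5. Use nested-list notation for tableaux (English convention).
[[1, 2, 5], [3], [6]]

5 is larger than every entry of row 1, so it is appended to row 1. The new tableau is [[1, 2, 5], [3], [6]].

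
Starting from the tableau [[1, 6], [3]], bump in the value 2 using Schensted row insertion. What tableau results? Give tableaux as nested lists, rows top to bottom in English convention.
In row 1, 2 replaces 6 (the leftmost entry greater than 2); 6 is bumped to row 2. 6 is appended to row 2. The new tableau is [[1, 2], [3, 6]].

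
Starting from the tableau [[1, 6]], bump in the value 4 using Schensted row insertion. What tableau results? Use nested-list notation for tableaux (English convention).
In row 1, 4 replaces 6 (the leftmost entry greater than 4); 6 is bumped to row 2. 6 starts a new row 2. The new tableau is [[1, 4], [6]].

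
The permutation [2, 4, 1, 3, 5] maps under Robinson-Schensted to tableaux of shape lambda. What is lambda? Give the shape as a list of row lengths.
RSK row insertion gives P = [[1, 3, 5], [2, 4]], which has shape [3, 2].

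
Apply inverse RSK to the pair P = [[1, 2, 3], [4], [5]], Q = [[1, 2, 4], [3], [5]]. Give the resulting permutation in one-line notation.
Reverse the RSK construction: for i from n down to 1, find the cell of Q containing i, remove the entry at that cell from P, and reverse-bump it up through P; the value ejected from row 1 is w(i).

Step i=5: Q has 5 at row 3, column 1; remove 5 from row 3 of P and reverse-bump: 5 enters row 2 and ejects 4; 4 enters row 1 and ejects 3. So w(5) = 3. P is now [[1, 2, 4], [5]].
Step i=4: Q has 4 at row 1, column 3; remove that cell from P, ejecting 4. So w(4) = 4. P is now [[1, 2], [5]].
Step i=3: Q has 3 at row 2, column 1; remove 5 from row 2 of P and reverse-bump: 5 enters row 1 and ejects 2. So w(3) = 2. P is now [[1, 5]].
Step i=2: Q has 2 at row 1, column 2; remove that cell from P, ejecting 5. So w(2) = 5. P is now [[1]].
Step i=1: Q has 1 at row 1, column 1; remove that cell from P, ejecting 1. So w(1) = 1. P is now [].

So w = 1 5 2 4 3.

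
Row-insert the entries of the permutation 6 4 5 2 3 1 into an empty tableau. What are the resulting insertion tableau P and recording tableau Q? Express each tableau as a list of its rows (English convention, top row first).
P = [[1, 3], [2, 5], [4], [6]], Q = [[1, 3], [2, 5], [4], [6]]

Insert each entry of the permutation into P by Schensted row insertion, recording in Q the position of each new cell.

Insert 6: appended to row 1. P = [[6]].
Insert 4: 4 bumps 6 from row 1; 6 starts row 2. P = [[4], [6]].
Insert 5: appended to row 1. P = [[4, 5], [6]].
Insert 2: 2 bumps 4 from row 1; 4 bumps 6 from row 2; 6 starts row 3. P = [[2, 5], [4], [6]].
Insert 3: 3 bumps 5 from row 1; 5 appends to row 2. P = [[2, 3], [4, 5], [6]].
Insert 1: 1 bumps 2 from row 1; 2 bumps 4 from row 2; 4 bumps 6 from row 3; 6 starts row 4. P = [[1, 3], [2, 5], [4], [6]].

So P = [[1, 3], [2, 5], [4], [6]], Q = [[1, 3], [2, 5], [4], [6]].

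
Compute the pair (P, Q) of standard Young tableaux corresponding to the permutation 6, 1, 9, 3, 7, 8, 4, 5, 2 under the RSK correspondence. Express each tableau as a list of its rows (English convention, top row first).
P = [[1, 2, 4, 5], [3, 7, 8], [6], [9]], Q = [[1, 3, 5, 6], [2, 4, 8], [7], [9]]

Insert each entry of the permutation into P by Schensted row insertion, recording in Q the position of each new cell.

After inserting 6: P = [[6]].
After inserting 1: P = [[1], [6]].
After inserting 9: P = [[1, 9], [6]].
After inserting 3: P = [[1, 3], [6, 9]].
After inserting 7: P = [[1, 3, 7], [6, 9]].
After inserting 8: P = [[1, 3, 7, 8], [6, 9]].
After inserting 4: P = [[1, 3, 4, 8], [6, 7], [9]].
After inserting 5: P = [[1, 3, 4, 5], [6, 7, 8], [9]].
After inserting 2: P = [[1, 2, 4, 5], [3, 7, 8], [6], [9]].

So P = [[1, 2, 4, 5], [3, 7, 8], [6], [9]], Q = [[1, 3, 5, 6], [2, 4, 8], [7], [9]].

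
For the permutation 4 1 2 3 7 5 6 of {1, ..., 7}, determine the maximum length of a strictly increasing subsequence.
5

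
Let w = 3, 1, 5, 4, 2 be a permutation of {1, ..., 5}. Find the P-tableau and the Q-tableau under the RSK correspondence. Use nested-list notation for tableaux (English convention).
P = [[1, 2], [3, 4], [5]], Q = [[1, 3], [2, 4], [5]]

Insert each entry of the permutation into P by Schensted row insertion, recording in Q the position of each new cell.

After inserting 3: P = [[3]].
After inserting 1: P = [[1], [3]].
After inserting 5: P = [[1, 5], [3]].
After inserting 4: P = [[1, 4], [3, 5]].
After inserting 2: P = [[1, 2], [3, 4], [5]].

So P = [[1, 2], [3, 4], [5]], Q = [[1, 3], [2, 4], [5]].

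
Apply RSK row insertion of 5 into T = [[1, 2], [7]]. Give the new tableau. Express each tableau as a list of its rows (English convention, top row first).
[[1, 2, 5], [7]]

5 is larger than every entry of row 1, so it is appended to row 1. The new tableau is [[1, 2, 5], [7]].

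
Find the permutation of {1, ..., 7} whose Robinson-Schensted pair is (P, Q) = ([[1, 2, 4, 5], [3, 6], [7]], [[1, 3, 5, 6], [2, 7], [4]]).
Reverse the RSK construction: for i from n down to 1, find the cell of Q containing i, remove the entry at that cell from P, and reverse-bump it up through P; the value ejected from row 1 is w(i).

Step i=7: Q has 7 at row 2, column 2; remove 6 from row 2 of P and reverse-bump: 6 enters row 1 and ejects 5. So w(7) = 5. P is now [[1, 2, 4, 6], [3], [7]].
Step i=6: Q has 6 at row 1, column 4; remove that cell from P, ejecting 6. So w(6) = 6. P is now [[1, 2, 4], [3], [7]].
Step i=5: Q has 5 at row 1, column 3; remove that cell from P, ejecting 4. So w(5) = 4. P is now [[1, 2], [3], [7]].
Step i=4: Q has 4 at row 3, column 1; remove 7 from row 3 of P and reverse-bump: 7 enters row 2 and ejects 3; 3 enters row 1 and ejects 2. So w(4) = 2. P is now [[1, 3], [7]].
Step i=3: Q has 3 at row 1, column 2; remove that cell from P, ejecting 3. So w(3) = 3. P is now [[1], [7]].
Step i=2: Q has 2 at row 2, column 1; remove 7 from row 2 of P and reverse-bump: 7 enters row 1 and ejects 1. So w(2) = 1. P is now [[7]].
Step i=1: Q has 1 at row 1, column 1; remove that cell from P, ejecting 7. So w(1) = 7. P is now [].

So w = 7 1 3 2 4 6 5.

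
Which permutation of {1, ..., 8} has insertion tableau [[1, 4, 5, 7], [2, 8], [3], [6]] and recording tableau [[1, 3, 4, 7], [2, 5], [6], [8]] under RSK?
6 3 4 8 5 2 7 1

Reverse RSK: for i = n, n-1, ..., 1, locate i in Q, remove the corresponding corner cell from P, and reverse-bump its entry up through P; the value ejected from row 1 is w(i).

So w = 6 3 4 8 5 2 7 1.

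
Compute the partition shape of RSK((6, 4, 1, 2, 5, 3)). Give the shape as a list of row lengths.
Row-insert each entry into an empty tableau.

After inserting 6: P = [[6]].
After inserting 4: P = [[4], [6]].
After inserting 1: P = [[1], [4], [6]].
After inserting 2: P = [[1, 2], [4], [6]].
After inserting 5: P = [[1, 2, 5], [4], [6]].
After inserting 3: P = [[1, 2, 3], [4, 5], [6]].

The final insertion tableau P = [[1, 2, 3], [4, 5], [6]] has shape [3, 2, 1].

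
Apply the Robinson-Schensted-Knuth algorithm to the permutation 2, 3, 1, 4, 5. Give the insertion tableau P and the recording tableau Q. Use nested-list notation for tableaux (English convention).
Insert each entry of the permutation into P by Schensted row insertion, recording in Q the position of each new cell.

Insert 2: appended to row 1. P = [[2]].
Insert 3: appended to row 1. P = [[2, 3]].
Insert 1: 1 bumps 2 from row 1; 2 starts row 2. P = [[1, 3], [2]].
Insert 4: appended to row 1. P = [[1, 3, 4], [2]].
Insert 5: appended to row 1. P = [[1, 3, 4, 5], [2]].

So P = [[1, 3, 4, 5], [2]], Q = [[1, 2, 4, 5], [3]].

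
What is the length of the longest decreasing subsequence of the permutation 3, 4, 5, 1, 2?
2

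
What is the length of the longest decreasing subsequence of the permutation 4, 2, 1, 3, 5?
3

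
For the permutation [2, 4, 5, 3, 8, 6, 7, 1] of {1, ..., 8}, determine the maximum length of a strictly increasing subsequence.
5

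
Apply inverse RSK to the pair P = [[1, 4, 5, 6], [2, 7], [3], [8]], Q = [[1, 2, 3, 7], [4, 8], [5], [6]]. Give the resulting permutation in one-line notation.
3 4 8 5 2 1 7 6

Reverse the RSK construction: for i from n down to 1, find the cell of Q containing i, remove the entry at that cell from P, and reverse-bump it up through P; the value ejected from row 1 is w(i).

Step i=8: Q has 8 at row 2, column 2; remove 7 from row 2 of P and reverse-bump: 7 enters row 1 and ejects 6. So w(8) = 6. P is now [[1, 4, 5, 7], [2], [3], [8]].
Step i=7: Q has 7 at row 1, column 4; remove that cell from P, ejecting 7. So w(7) = 7. P is now [[1, 4, 5], [2], [3], [8]].
Step i=6: Q has 6 at row 4, column 1; remove 8 from row 4 of P and reverse-bump: 8 enters row 3 and ejects 3; 3 enters row 2 and ejects 2; 2 enters row 1 and ejects 1. So w(6) = 1. P is now [[2, 4, 5], [3], [8]].
Step i=5: Q has 5 at row 3, column 1; remove 8 from row 3 of P and reverse-bump: 8 enters row 2 and ejects 3; 3 enters row 1 and ejects 2. So w(5) = 2. P is now [[3, 4, 5], [8]].
Step i=4: Q has 4 at row 2, column 1; remove 8 from row 2 of P and reverse-bump: 8 enters row 1 and ejects 5. So w(4) = 5. P is now [[3, 4, 8]].
Step i=3: Q has 3 at row 1, column 3; remove that cell from P, ejecting 8. So w(3) = 8. P is now [[3, 4]].
Step i=2: Q has 2 at row 1, column 2; remove that cell from P, ejecting 4. So w(2) = 4. P is now [[3]].
Step i=1: Q has 1 at row 1, column 1; remove that cell from P, ejecting 3. So w(1) = 3. P is now [].

So w = 3 4 8 5 2 1 7 6.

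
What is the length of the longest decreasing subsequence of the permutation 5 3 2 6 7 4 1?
4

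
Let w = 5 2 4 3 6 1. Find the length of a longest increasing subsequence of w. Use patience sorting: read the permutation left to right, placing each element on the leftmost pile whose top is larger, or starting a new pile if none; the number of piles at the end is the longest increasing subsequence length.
5: new pile. tops = [5]
2: onto pile 1 (replacing 5). tops = [2]
4: new pile. tops = [2, 4]
3: onto pile 2 (replacing 4). tops = [2, 3]
6: new pile. tops = [2, 3, 6]
1: onto pile 1 (replacing 2). tops = [1, 3, 6]

3 piles, so the longest increasing subsequence has length 3.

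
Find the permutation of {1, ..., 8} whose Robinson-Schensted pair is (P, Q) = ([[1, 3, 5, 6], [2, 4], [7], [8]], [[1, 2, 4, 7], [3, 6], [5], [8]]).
Reverse the RSK construction: for i from n down to 1, find the cell of Q containing i, remove the entry at that cell from P, and reverse-bump it up through P; the value ejected from row 1 is w(i).

Step i=8: Q has 8 at row 4, column 1; remove 8 from row 4 of P and reverse-bump: 8 enters row 3 and ejects 7; 7 enters row 2 and ejects 4; 4 enters row 1 and ejects 3. So w(8) = 3. P is now [[1, 4, 5, 6], [2, 7], [8]].
Step i=7: Q has 7 at row 1, column 4; remove that cell from P, ejecting 6. So w(7) = 6. P is now [[1, 4, 5], [2, 7], [8]].
Step i=6: Q has 6 at row 2, column 2; remove 7 from row 2 of P and reverse-bump: 7 enters row 1 and ejects 5. So w(6) = 5. P is now [[1, 4, 7], [2], [8]].
Step i=5: Q has 5 at row 3, column 1; remove 8 from row 3 of P and reverse-bump: 8 enters row 2 and ejects 2; 2 enters row 1 and ejects 1. So w(5) = 1. P is now [[2, 4, 7], [8]].
Step i=4: Q has 4 at row 1, column 3; remove that cell from P, ejecting 7. So w(4) = 7. P is now [[2, 4], [8]].
Step i=3: Q has 3 at row 2, column 1; remove 8 from row 2 of P and reverse-bump: 8 enters row 1 and ejects 4. So w(3) = 4. P is now [[2, 8]].
Step i=2: Q has 2 at row 1, column 2; remove that cell from P, ejecting 8. So w(2) = 8. P is now [[2]].
Step i=1: Q has 1 at row 1, column 1; remove that cell from P, ejecting 2. So w(1) = 2. P is now [].

So w = 2 8 4 7 1 5 6 3.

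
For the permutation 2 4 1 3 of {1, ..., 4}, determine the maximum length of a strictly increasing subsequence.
2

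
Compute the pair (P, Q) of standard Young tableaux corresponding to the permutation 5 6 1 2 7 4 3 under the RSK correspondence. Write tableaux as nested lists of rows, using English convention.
Insert each entry of the permutation into P by Schensted row insertion, recording in Q the position of each new cell.

After inserting 5: P = [[5]].
After inserting 6: P = [[5, 6]].
After inserting 1: P = [[1, 6], [5]].
After inserting 2: P = [[1, 2], [5, 6]].
After inserting 7: P = [[1, 2, 7], [5, 6]].
After inserting 4: P = [[1, 2, 4], [5, 6, 7]].
After inserting 3: P = [[1, 2, 3], [4, 6, 7], [5]].

So P = [[1, 2, 3], [4, 6, 7], [5]], Q = [[1, 2, 5], [3, 4, 6], [7]].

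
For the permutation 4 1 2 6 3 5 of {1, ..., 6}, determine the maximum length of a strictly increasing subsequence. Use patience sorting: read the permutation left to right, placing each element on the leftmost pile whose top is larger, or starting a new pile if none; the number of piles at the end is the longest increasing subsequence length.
4: new pile. tops = [4]
1: onto pile 1 (replacing 4). tops = [1]
2: new pile. tops = [1, 2]
6: new pile. tops = [1, 2, 6]
3: onto pile 3 (replacing 6). tops = [1, 2, 3]
5: new pile. tops = [1, 2, 3, 5]

4 piles, so the longest increasing subsequence has length 4.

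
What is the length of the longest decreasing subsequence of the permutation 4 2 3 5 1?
3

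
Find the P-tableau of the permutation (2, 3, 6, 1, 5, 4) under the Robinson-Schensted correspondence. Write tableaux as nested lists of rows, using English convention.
Insert 2: appended to row 1. P = [[2]].
Insert 3: appended to row 1. P = [[2, 3]].
Insert 6: appended to row 1. P = [[2, 3, 6]].
Insert 1: 1 bumps 2 from row 1; 2 starts row 2. P = [[1, 3, 6], [2]].
Insert 5: 5 bumps 6 from row 1; 6 appends to row 2. P = [[1, 3, 5], [2, 6]].
Insert 4: 4 bumps 5 from row 1; 5 bumps 6 from row 2; 6 starts row 3. P = [[1, 3, 4], [2, 5], [6]].

So P = [[1, 3, 4], [2, 5], [6]].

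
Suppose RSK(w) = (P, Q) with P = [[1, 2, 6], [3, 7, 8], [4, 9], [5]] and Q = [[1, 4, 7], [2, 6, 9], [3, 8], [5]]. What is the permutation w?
5 4 3 9 1 7 8 2 6

Reverse the RSK construction: for i from n down to 1, find the cell of Q containing i, remove the entry at that cell from P, and reverse-bump it up through P; the value ejected from row 1 is w(i).

Step i=9: Q has 9 at row 2, column 3; remove 8 from row 2 of P and reverse-bump: 8 enters row 1 and ejects 6. So w(9) = 6. P is now [[1, 2, 8], [3, 7], [4, 9], [5]].
Step i=8: Q has 8 at row 3, column 2; remove 9 from row 3 of P and reverse-bump: 9 enters row 2 and ejects 7; 7 enters row 1 and ejects 2. So w(8) = 2. P is now [[1, 7, 8], [3, 9], [4], [5]].
Step i=7: Q has 7 at row 1, column 3; remove that cell from P, ejecting 8. So w(7) = 8. P is now [[1, 7], [3, 9], [4], [5]].
Step i=6: Q has 6 at row 2, column 2; remove 9 from row 2 of P and reverse-bump: 9 enters row 1 and ejects 7. So w(6) = 7. P is now [[1, 9], [3], [4], [5]].
Step i=5: Q has 5 at row 4, column 1; remove 5 from row 4 of P and reverse-bump: 5 enters row 3 and ejects 4; 4 enters row 2 and ejects 3; 3 enters row 1 and ejects 1. So w(5) = 1. P is now [[3, 9], [4], [5]].
Step i=4: Q has 4 at row 1, column 2; remove that cell from P, ejecting 9. So w(4) = 9. P is now [[3], [4], [5]].
Step i=3: Q has 3 at row 3, column 1; remove 5 from row 3 of P and reverse-bump: 5 enters row 2 and ejects 4; 4 enters row 1 and ejects 3. So w(3) = 3. P is now [[4], [5]].
Step i=2: Q has 2 at row 2, column 1; remove 5 from row 2 of P and reverse-bump: 5 enters row 1 and ejects 4. So w(2) = 4. P is now [[5]].
Step i=1: Q has 1 at row 1, column 1; remove that cell from P, ejecting 5. So w(1) = 5. P is now [].

So w = 5 4 3 9 1 7 8 2 6.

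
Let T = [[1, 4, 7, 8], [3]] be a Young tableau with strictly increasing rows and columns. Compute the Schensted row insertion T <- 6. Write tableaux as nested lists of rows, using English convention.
In row 1, 6 replaces 7 (the leftmost entry greater than 6); 7 is bumped to row 2. 7 is appended to row 2. The new tableau is [[1, 4, 6, 8], [3, 7]].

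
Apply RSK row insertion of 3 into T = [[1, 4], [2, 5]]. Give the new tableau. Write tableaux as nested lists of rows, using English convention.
In row 1, 3 replaces 4 (the leftmost entry greater than 3); 4 is bumped to row 2. In row 2, 4 replaces 5 (the leftmost entry greater than 4); 5 is bumped to row 3. 5 starts a new row 3. The new tableau is [[1, 3], [2, 4], [5]].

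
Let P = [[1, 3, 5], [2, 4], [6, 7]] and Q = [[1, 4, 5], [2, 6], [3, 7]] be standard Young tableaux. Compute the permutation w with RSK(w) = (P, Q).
Reverse the RSK construction: for i from n down to 1, find the cell of Q containing i, remove the entry at that cell from P, and reverse-bump it up through P; the value ejected from row 1 is w(i).

Step i=7: Q has 7 at row 3, column 2; remove 7 from row 3 of P and reverse-bump: 7 enters row 2 and ejects 4; 4 enters row 1 and ejects 3. So w(7) = 3. P is now [[1, 4, 5], [2, 7], [6]].
Step i=6: Q has 6 at row 2, column 2; remove 7 from row 2 of P and reverse-bump: 7 enters row 1 and ejects 5. So w(6) = 5. P is now [[1, 4, 7], [2], [6]].
Step i=5: Q has 5 at row 1, column 3; remove that cell from P, ejecting 7. So w(5) = 7. P is now [[1, 4], [2], [6]].
Step i=4: Q has 4 at row 1, column 2; remove that cell from P, ejecting 4. So w(4) = 4. P is now [[1], [2], [6]].
Step i=3: Q has 3 at row 3, column 1; remove 6 from row 3 of P and reverse-bump: 6 enters row 2 and ejects 2; 2 enters row 1 and ejects 1. So w(3) = 1. P is now [[2], [6]].
Step i=2: Q has 2 at row 2, column 1; remove 6 from row 2 of P and reverse-bump: 6 enters row 1 and ejects 2. So w(2) = 2. P is now [[6]].
Step i=1: Q has 1 at row 1, column 1; remove that cell from P, ejecting 6. So w(1) = 6. P is now [].

So w = 6 2 1 4 7 5 3.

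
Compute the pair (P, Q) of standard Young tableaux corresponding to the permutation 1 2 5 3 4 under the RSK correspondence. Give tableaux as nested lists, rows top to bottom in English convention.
Insert each entry of the permutation into P by Schensted row insertion, recording in Q the position of each new cell.

Insert 1: appended to row 1. P = [[1]].
Insert 2: appended to row 1. P = [[1, 2]].
Insert 5: appended to row 1. P = [[1, 2, 5]].
Insert 3: 3 bumps 5 from row 1; 5 starts row 2. P = [[1, 2, 3], [5]].
Insert 4: appended to row 1. P = [[1, 2, 3, 4], [5]].

So P = [[1, 2, 3, 4], [5]], Q = [[1, 2, 3, 5], [4]].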